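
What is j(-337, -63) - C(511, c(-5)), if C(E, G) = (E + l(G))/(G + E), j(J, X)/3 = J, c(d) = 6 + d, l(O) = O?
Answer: -1012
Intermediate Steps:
j(J, X) = 3*J
C(E, G) = 1 (C(E, G) = (E + G)/(G + E) = (E + G)/(E + G) = 1)
j(-337, -63) - C(511, c(-5)) = 3*(-337) - 1*1 = -1011 - 1 = -1012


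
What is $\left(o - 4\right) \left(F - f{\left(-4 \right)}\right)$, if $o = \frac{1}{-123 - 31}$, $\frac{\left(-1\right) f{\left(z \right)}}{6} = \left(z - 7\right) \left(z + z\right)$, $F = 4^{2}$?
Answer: $- \frac{167824}{77} \approx -2179.5$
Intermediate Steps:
$F = 16$
$f{\left(z \right)} = - 12 z \left(-7 + z\right)$ ($f{\left(z \right)} = - 6 \left(z - 7\right) \left(z + z\right) = - 6 \left(-7 + z\right) 2 z = - 6 \cdot 2 z \left(-7 + z\right) = - 12 z \left(-7 + z\right)$)
$o = - \frac{1}{154}$ ($o = \frac{1}{-154} = - \frac{1}{154} \approx -0.0064935$)
$\left(o - 4\right) \left(F - f{\left(-4 \right)}\right) = \left(- \frac{1}{154} - 4\right) \left(16 - 12 \left(-4\right) \left(7 - -4\right)\right) = - \frac{617 \left(16 - 12 \left(-4\right) \left(7 + 4\right)\right)}{154} = - \frac{617 \left(16 - 12 \left(-4\right) 11\right)}{154} = - \frac{617 \left(16 - -528\right)}{154} = - \frac{617 \left(16 + 528\right)}{154} = \left(- \frac{617}{154}\right) 544 = - \frac{167824}{77}$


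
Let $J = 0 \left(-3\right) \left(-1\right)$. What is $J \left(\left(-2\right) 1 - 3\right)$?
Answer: $0$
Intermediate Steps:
$J = 0$ ($J = 0 \left(-1\right) = 0$)
$J \left(\left(-2\right) 1 - 3\right) = 0 \left(\left(-2\right) 1 - 3\right) = 0 \left(-2 - 3\right) = 0 \left(-5\right) = 0$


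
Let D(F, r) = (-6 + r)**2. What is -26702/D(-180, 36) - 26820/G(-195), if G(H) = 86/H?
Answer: 1176153407/19350 ≈ 60783.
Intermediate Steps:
-26702/D(-180, 36) - 26820/G(-195) = -26702/(-6 + 36)**2 - 26820/(86/(-195)) = -26702/(30**2) - 26820/(86*(-1/195)) = -26702/900 - 26820/(-86/195) = -26702*1/900 - 26820*(-195/86) = -13351/450 + 2614950/43 = 1176153407/19350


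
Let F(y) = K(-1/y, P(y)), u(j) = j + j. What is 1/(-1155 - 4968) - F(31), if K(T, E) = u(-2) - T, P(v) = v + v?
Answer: 753098/189813 ≈ 3.9676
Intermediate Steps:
P(v) = 2*v
u(j) = 2*j
K(T, E) = -4 - T (K(T, E) = 2*(-2) - T = -4 - T)
F(y) = -4 + 1/y (F(y) = -4 - (-1)/y = -4 + 1/y)
1/(-1155 - 4968) - F(31) = 1/(-1155 - 4968) - (-4 + 1/31) = 1/(-6123) - (-4 + 1/31) = -1/6123 - 1*(-123/31) = -1/6123 + 123/31 = 753098/189813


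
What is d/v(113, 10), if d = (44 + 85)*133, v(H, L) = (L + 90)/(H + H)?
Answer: 1938741/50 ≈ 38775.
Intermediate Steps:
v(H, L) = (90 + L)/(2*H) (v(H, L) = (90 + L)/((2*H)) = (90 + L)*(1/(2*H)) = (90 + L)/(2*H))
d = 17157 (d = 129*133 = 17157)
d/v(113, 10) = 17157/(((½)*(90 + 10)/113)) = 17157/(((½)*(1/113)*100)) = 17157/(50/113) = 17157*(113/50) = 1938741/50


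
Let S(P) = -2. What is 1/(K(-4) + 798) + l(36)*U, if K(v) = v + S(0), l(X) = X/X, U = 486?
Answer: 384913/792 ≈ 486.00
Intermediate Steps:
l(X) = 1
K(v) = -2 + v (K(v) = v - 2 = -2 + v)
1/(K(-4) + 798) + l(36)*U = 1/((-2 - 4) + 798) + 1*486 = 1/(-6 + 798) + 486 = 1/792 + 486 = 384913/792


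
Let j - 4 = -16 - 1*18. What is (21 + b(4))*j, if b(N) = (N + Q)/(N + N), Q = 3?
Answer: -2625/4 ≈ -656.25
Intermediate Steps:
b(N) = (3 + N)/(2*N) (b(N) = (N + 3)/(N + N) = (3 + N)/((2*N)) = (3 + N)*(1/(2*N)) = (3 + N)/(2*N))
j = -30 (j = 4 + (-16 - 1*18) = 4 + (-16 - 18) = 4 - 34 = -30)
(21 + b(4))*j = (21 + (1/2)*(3 + 4)/4)*(-30) = (21 + (1/2)*(1/4)*7)*(-30) = (21 + 7/8)*(-30) = (175/8)*(-30) = -2625/4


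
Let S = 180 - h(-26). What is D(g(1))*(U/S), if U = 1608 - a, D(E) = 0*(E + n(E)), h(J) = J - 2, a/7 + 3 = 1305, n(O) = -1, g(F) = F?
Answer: 0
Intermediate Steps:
a = 9114 (a = -21 + 7*1305 = -21 + 9135 = 9114)
h(J) = -2 + J
S = 208 (S = 180 - (-2 - 26) = 180 - 1*(-28) = 180 + 28 = 208)
D(E) = 0 (D(E) = 0*(E - 1) = 0*(-1 + E) = 0)
U = -7506 (U = 1608 - 1*9114 = 1608 - 9114 = -7506)
D(g(1))*(U/S) = 0*(-7506/208) = 0*(-7506*1/208) = 0*(-3753/104) = 0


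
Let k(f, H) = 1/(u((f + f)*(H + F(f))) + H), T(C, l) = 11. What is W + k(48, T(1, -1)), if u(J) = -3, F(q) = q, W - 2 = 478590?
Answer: 3828737/8 ≈ 4.7859e+5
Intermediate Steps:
W = 478592 (W = 2 + 478590 = 478592)
k(f, H) = 1/(-3 + H)
W + k(48, T(1, -1)) = 478592 + 1/(-3 + 11) = 478592 + 1/8 = 478592 + ⅛ = 3828737/8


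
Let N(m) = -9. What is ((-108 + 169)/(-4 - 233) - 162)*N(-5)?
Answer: 115365/79 ≈ 1460.3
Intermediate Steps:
((-108 + 169)/(-4 - 233) - 162)*N(-5) = ((-108 + 169)/(-4 - 233) - 162)*(-9) = (61/(-237) - 162)*(-9) = (61*(-1/237) - 162)*(-9) = (-61/237 - 162)*(-9) = -38455/237*(-9) = 115365/79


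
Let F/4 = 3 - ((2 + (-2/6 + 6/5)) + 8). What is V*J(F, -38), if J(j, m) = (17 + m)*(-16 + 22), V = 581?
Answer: -73206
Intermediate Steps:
F = -472/15 (F = 4*(3 - ((2 + (-2/6 + 6/5)) + 8)) = 4*(3 - ((2 + (-2*⅙ + 6*(⅕))) + 8)) = 4*(3 - ((2 + (-⅓ + 6/5)) + 8)) = 4*(3 - ((2 + 13/15) + 8)) = 4*(3 - (43/15 + 8)) = 4*(3 - 1*163/15) = 4*(3 - 163/15) = 4*(-118/15) = -472/15 ≈ -31.467)
J(j, m) = 102 + 6*m (J(j, m) = (17 + m)*6 = 102 + 6*m)
V*J(F, -38) = 581*(102 + 6*(-38)) = 581*(102 - 228) = 581*(-126) = -73206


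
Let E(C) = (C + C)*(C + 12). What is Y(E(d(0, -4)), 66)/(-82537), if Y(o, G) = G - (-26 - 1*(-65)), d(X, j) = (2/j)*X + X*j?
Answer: -27/82537 ≈ -0.00032713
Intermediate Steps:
d(X, j) = X*j + 2*X/j (d(X, j) = 2*X/j + X*j = X*j + 2*X/j)
E(C) = 2*C*(12 + C) (E(C) = (2*C)*(12 + C) = 2*C*(12 + C))
Y(o, G) = -39 + G (Y(o, G) = G - (-26 + 65) = G - 1*39 = G - 39 = -39 + G)
Y(E(d(0, -4)), 66)/(-82537) = (-39 + 66)/(-82537) = 27*(-1/82537) = -27/82537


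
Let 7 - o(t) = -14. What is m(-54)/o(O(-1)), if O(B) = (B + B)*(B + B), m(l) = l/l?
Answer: 1/21 ≈ 0.047619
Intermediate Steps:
m(l) = 1
O(B) = 4*B**2 (O(B) = (2*B)*(2*B) = 4*B**2)
o(t) = 21 (o(t) = 7 - 1*(-14) = 7 + 14 = 21)
m(-54)/o(O(-1)) = 1/21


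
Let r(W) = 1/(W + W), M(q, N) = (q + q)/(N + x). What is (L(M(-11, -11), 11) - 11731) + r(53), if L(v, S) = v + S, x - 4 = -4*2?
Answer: -18632453/1590 ≈ -11719.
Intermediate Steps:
x = -4 (x = 4 - 4*2 = 4 - 8 = -4)
M(q, N) = 2*q/(-4 + N) (M(q, N) = (q + q)/(N - 4) = (2*q)/(-4 + N) = 2*q/(-4 + N))
r(W) = 1/(2*W)
L(v, S) = S + v
(L(M(-11, -11), 11) - 11731) + r(53) = ((11 + 2*(-11)/(-4 - 11)) - 11731) + (½)/53 = ((11 + 2*(-11)/(-15)) - 11731) + (½)*(1/53) = ((11 + 2*(-11)*(-1/15)) - 11731) + 1/106 = ((11 + 22/15) - 11731) + 1/106 = (187/15 - 11731) + 1/106 = -175778/15 + 1/106 = -18632453/1590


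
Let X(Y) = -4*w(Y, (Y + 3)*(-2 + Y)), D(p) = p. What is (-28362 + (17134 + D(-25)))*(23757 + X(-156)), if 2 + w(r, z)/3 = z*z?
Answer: 78912377414343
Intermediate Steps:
w(r, z) = -6 + 3*z**2 (w(r, z) = -6 + 3*(z*z) = -6 + 3*z**2)
X(Y) = 24 - 12*(-2 + Y)**2*(3 + Y)**2 (X(Y) = -4*(-6 + 3*((Y + 3)*(-2 + Y))**2) = -4*(-6 + 3*((3 + Y)*(-2 + Y))**2) = -4*(-6 + 3*((-2 + Y)*(3 + Y))**2) = -4*(-6 + 3*((-2 + Y)**2*(3 + Y)**2)) = -4*(-6 + 3*(-2 + Y)**2*(3 + Y)**2) = 24 - 12*(-2 + Y)**2*(3 + Y)**2)
(-28362 + (17134 + D(-25)))*(23757 + X(-156)) = (-28362 + (17134 - 25))*(23757 + (24 - 12*(-6 - 156 + (-156)**2)**2)) = (-28362 + 17109)*(23757 + (24 - 12*(-6 - 156 + 24336)**2)) = -11253*(23757 + (24 - 12*24174**2)) = -11253*(23757 + (24 - 12*584382276)) = -11253*(23757 + (24 - 7012587312)) = -11253*(23757 - 7012587288) = -11253*(-7012563531) = 78912377414343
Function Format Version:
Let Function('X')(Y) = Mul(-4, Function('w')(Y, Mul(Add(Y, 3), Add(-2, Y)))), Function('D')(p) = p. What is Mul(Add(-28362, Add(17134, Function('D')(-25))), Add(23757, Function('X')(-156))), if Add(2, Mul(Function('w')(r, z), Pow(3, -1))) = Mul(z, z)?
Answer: 78912377414343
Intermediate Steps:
Function('w')(r, z) = Add(-6, Mul(3, Pow(z, 2))) (Function('w')(r, z) = Add(-6, Mul(3, Mul(z, z))) = Add(-6, Mul(3, Pow(z, 2))))
Function('X')(Y) = Add(24, Mul(-12, Pow(Add(-2, Y), 2), Pow(Add(3, Y), 2))) (Function('X')(Y) = Mul(-4, Add(-6, Mul(3, Pow(Mul(Add(Y, 3), Add(-2, Y)), 2)))) = Mul(-4, Add(-6, Mul(3, Pow(Mul(Add(3, Y), Add(-2, Y)), 2)))) = Mul(-4, Add(-6, Mul(3, Pow(Mul(Add(-2, Y), Add(3, Y)), 2)))) = Mul(-4, Add(-6, Mul(3, Mul(Pow(Add(-2, Y), 2), Pow(Add(3, Y), 2))))) = Mul(-4, Add(-6, Mul(3, Pow(Add(-2, Y), 2), Pow(Add(3, Y), 2)))) = Add(24, Mul(-12, Pow(Add(-2, Y), 2), Pow(Add(3, Y), 2))))
Mul(Add(-28362, Add(17134, Function('D')(-25))), Add(23757, Function('X')(-156))) = Mul(Add(-28362, Add(17134, -25)), Add(23757, Add(24, Mul(-12, Pow(Add(-6, -156, Pow(-156, 2)), 2))))) = Mul(Add(-28362, 17109), Add(23757, Add(24, Mul(-12, Pow(Add(-6, -156, 24336), 2))))) = Mul(-11253, Add(23757, Add(24, Mul(-12, Pow(24174, 2))))) = Mul(-11253, Add(23757, Add(24, Mul(-12, 584382276)))) = Mul(-11253, Add(23757, Add(24, -7012587312))) = Mul(-11253, Add(23757, -7012587288)) = Mul(-11253, -7012563531) = 78912377414343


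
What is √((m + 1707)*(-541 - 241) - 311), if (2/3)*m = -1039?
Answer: I*√116438 ≈ 341.23*I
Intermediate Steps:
m = -3117/2 (m = (3/2)*(-1039) = -3117/2 ≈ -1558.5)
√((m + 1707)*(-541 - 241) - 311) = √((-3117/2 + 1707)*(-541 - 241) - 311) = √((297/2)*(-782) - 311) = √(-116127 - 311) = √(-116438) = I*√116438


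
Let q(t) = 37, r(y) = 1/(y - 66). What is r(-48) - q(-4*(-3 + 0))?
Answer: -4219/114 ≈ -37.009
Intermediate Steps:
r(y) = 1/(-66 + y)
r(-48) - q(-4*(-3 + 0)) = 1/(-66 - 48) - 1*37 = 1/(-114) - 37 = -1/114 - 37 = -4219/114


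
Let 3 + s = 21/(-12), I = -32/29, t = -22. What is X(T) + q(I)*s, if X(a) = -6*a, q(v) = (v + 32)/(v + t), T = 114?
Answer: -227012/335 ≈ -677.65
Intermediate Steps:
I = -32/29 (I = -32*1/29 = -32/29 ≈ -1.1034)
q(v) = (32 + v)/(-22 + v) (q(v) = (v + 32)/(v - 22) = (32 + v)/(-22 + v))
s = -19/4 (s = -3 + 21/(-12) = -3 + 21*(-1/12) = -3 - 7/4 = -19/4 ≈ -4.7500)
X(T) + q(I)*s = -6*114 + ((32 - 32/29)/(-22 - 32/29))*(-19/4) = -684 + ((896/29)/(-670/29))*(-19/4) = -684 - 29/670*896/29*(-19/4) = -684 - 448/335*(-19/4) = -684 + 2128/335 = -227012/335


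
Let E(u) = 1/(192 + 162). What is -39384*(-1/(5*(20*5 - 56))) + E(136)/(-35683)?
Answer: 124372525517/694748010 ≈ 179.02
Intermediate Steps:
E(u) = 1/354
-39384*(-1/(5*(20*5 - 56))) + E(136)/(-35683) = -39384*(-1/(5*(20*5 - 56))) + (1/354)/(-35683) = -39384*(-1/(5*(100 - 56))) + (1/354)*(-1/35683) = -39384/(44*(-5)) - 1/12631782 = -39384/(-220) - 1/12631782 = -39384*(-1/220) - 1/12631782 = 9846/55 - 1/12631782 = 124372525517/694748010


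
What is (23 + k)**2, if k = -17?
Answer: 36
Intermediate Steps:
(23 + k)**2 = (23 - 17)**2 = 6**2 = 36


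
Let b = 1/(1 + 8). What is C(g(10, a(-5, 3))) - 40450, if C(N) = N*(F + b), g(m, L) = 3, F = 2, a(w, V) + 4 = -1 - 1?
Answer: -121331/3 ≈ -40444.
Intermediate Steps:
a(w, V) = -6 (a(w, V) = -4 + (-1 - 1) = -4 - 2 = -6)
b = ⅑ (b = 1/9 = ⅑ ≈ 0.11111)
C(N) = 19*N/9 (C(N) = N*(2 + ⅑) = N*(19/9) = 19*N/9)
C(g(10, a(-5, 3))) - 40450 = (19/9)*3 - 40450 = 19/3 - 40450 = -121331/3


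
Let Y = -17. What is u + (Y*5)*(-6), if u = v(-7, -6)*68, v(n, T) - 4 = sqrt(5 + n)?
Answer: 782 + 68*I*sqrt(2) ≈ 782.0 + 96.167*I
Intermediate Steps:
v(n, T) = 4 + sqrt(5 + n)
u = 272 + 68*I*sqrt(2) (u = (4 + sqrt(5 - 7))*68 = (4 + sqrt(-2))*68 = (4 + I*sqrt(2))*68 = 272 + 68*I*sqrt(2) ≈ 272.0 + 96.167*I)
u + (Y*5)*(-6) = (272 + 68*I*sqrt(2)) - 17*5*(-6) = (272 + 68*I*sqrt(2)) - 85*(-6) = (272 + 68*I*sqrt(2)) + 510 = 782 + 68*I*sqrt(2)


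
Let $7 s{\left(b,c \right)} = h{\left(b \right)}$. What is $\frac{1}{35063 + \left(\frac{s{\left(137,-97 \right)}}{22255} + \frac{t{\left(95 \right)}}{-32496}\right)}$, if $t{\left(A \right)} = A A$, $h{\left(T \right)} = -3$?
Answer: $\frac{5062389360}{177501152072567} \approx 2.852 \cdot 10^{-5}$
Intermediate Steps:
$s{\left(b,c \right)} = - \frac{3}{7}$ ($s{\left(b,c \right)} = \frac{1}{7} \left(-3\right) = - \frac{3}{7}$)
$t{\left(A \right)} = A^{2}$
$\frac{1}{35063 + \left(\frac{s{\left(137,-97 \right)}}{22255} + \frac{t{\left(95 \right)}}{-32496}\right)} = \frac{1}{35063 + \left(- \frac{3}{7 \cdot 22255} + \frac{95^{2}}{-32496}\right)} = \frac{1}{35063 + \left(\left(- \frac{3}{7}\right) \frac{1}{22255} + 9025 \left(- \frac{1}{32496}\right)\right)} = \frac{1}{35063 - \frac{1406057113}{5062389360}} = \frac{1}{\frac{177501152072567}{5062389360}} = \frac{5062389360}{177501152072567}$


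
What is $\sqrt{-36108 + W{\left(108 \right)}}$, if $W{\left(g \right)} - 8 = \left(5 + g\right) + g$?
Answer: $i \sqrt{35879} \approx 189.42 i$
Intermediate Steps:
$W{\left(g \right)} = 13 + 2 g$ ($W{\left(g \right)} = 8 + \left(\left(5 + g\right) + g\right) = 8 + \left(5 + 2 g\right) = 13 + 2 g$)
$\sqrt{-36108 + W{\left(108 \right)}} = \sqrt{-36108 + \left(13 + 2 \cdot 108\right)} = \sqrt{-36108 + \left(13 + 216\right)} = \sqrt{-36108 + 229} = \sqrt{-35879} = i \sqrt{35879}$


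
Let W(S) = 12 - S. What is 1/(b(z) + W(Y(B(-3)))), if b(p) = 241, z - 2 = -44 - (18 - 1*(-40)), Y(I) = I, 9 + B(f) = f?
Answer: 1/265 ≈ 0.0037736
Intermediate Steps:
B(f) = -9 + f
z = -100 (z = 2 + (-44 - (18 - 1*(-40))) = 2 + (-44 - (18 + 40)) = 2 + (-44 - 1*58) = 2 + (-44 - 58) = 2 - 102 = -100)
1/(b(z) + W(Y(B(-3)))) = 1/(241 + (12 - (-9 - 3))) = 1/(241 + (12 - 1*(-12))) = 1/(241 + (12 + 12)) = 1/(241 + 24) = 1/265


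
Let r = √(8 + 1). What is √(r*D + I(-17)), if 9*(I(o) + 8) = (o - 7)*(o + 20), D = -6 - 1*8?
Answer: I*√58 ≈ 7.6158*I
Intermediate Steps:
D = -14 (D = -6 - 8 = -14)
r = 3 (r = √9 = 3)
I(o) = -8 + (-7 + o)*(20 + o)/9 (I(o) = -8 + ((o - 7)*(o + 20))/9 = -8 + ((-7 + o)*(20 + o))/9 = -8 + (-7 + o)*(20 + o)/9)
√(r*D + I(-17)) = √(3*(-14) + (-212/9 + (⅑)*(-17)² + (13/9)*(-17))) = √(-42 + (-212/9 + (⅑)*289 - 221/9)) = √(-42 + (-212/9 + 289/9 - 221/9)) = √(-42 - 16) = √(-58) = I*√58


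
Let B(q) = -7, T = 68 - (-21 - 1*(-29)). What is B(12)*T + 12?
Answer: -408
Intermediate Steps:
T = 60 (T = 68 - (-21 + 29) = 68 - 1*8 = 68 - 8 = 60)
B(12)*T + 12 = -7*60 + 12 = -420 + 12 = -408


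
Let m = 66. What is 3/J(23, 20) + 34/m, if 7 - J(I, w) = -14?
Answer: 152/231 ≈ 0.65801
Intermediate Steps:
J(I, w) = 21 (J(I, w) = 7 - 1*(-14) = 7 + 14 = 21)
3/J(23, 20) + 34/m = 3/21 + 34/66 = 3*(1/21) + 34*(1/66) = 1/7 + 17/33 = 152/231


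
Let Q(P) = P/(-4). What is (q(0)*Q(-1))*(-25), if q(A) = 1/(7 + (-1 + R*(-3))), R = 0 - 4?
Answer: -25/72 ≈ -0.34722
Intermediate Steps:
R = -4
Q(P) = -P/4 (Q(P) = P*(-¼) = -P/4)
q(A) = 1/18 (q(A) = 1/(7 + (-1 - 4*(-3))) = 1/(7 + (-1 + 12)) = 1/(7 + 11) = 1/18)
(q(0)*Q(-1))*(-25) = ((-¼*(-1))/18)*(-25) = ((1/18)*(¼))*(-25) = (1/72)*(-25) = -25/72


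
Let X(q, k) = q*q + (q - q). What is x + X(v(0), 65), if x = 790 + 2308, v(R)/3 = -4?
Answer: 3242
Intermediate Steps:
v(R) = -12 (v(R) = 3*(-4) = -12)
x = 3098
X(q, k) = q² (X(q, k) = q² + 0 = q²)
x + X(v(0), 65) = 3098 + (-12)² = 3098 + 144 = 3242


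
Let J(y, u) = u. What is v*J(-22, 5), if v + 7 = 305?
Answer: 1490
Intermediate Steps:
v = 298 (v = -7 + 305 = 298)
v*J(-22, 5) = 298*5 = 1490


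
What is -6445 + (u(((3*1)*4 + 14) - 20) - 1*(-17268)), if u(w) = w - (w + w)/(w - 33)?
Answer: 97465/9 ≈ 10829.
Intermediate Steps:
u(w) = w - 2*w/(-33 + w)
-6445 + (u(((3*1)*4 + 14) - 20) - 1*(-17268)) = -6445 + ((((3*1)*4 + 14) - 20)*(-35 + (((3*1)*4 + 14) - 20))/(-33 + (((3*1)*4 + 14) - 20)) - 1*(-17268)) = -6445 + (((3*4 + 14) - 20)*(-35 + ((3*4 + 14) - 20))/(-33 + ((3*4 + 14) - 20)) + 17268) = -6445 + (((12 + 14) - 20)*(-35 + ((12 + 14) - 20))/(-33 + ((12 + 14) - 20)) + 17268) = -6445 + ((26 - 20)*(-35 + (26 - 20))/(-33 + (26 - 20)) + 17268) = -6445 + (6*(-35 + 6)/(-33 + 6) + 17268) = -6445 + (6*(-29)/(-27) + 17268) = -6445 + (6*(-1/27)*(-29) + 17268) = -6445 + (58/9 + 17268) = -6445 + 155470/9 = 97465/9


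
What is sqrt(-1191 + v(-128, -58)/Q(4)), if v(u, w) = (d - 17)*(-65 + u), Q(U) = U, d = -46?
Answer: sqrt(7395)/2 ≈ 42.997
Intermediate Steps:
v(u, w) = 4095 - 63*u (v(u, w) = (-46 - 17)*(-65 + u) = -63*(-65 + u) = 4095 - 63*u)
sqrt(-1191 + v(-128, -58)/Q(4)) = sqrt(-1191 + (4095 - 63*(-128))/4) = sqrt(-1191 + (4095 + 8064)*(1/4)) = sqrt(-1191 + 12159*(1/4)) = sqrt(-1191 + 12159/4) = sqrt(7395/4) = sqrt(7395)/2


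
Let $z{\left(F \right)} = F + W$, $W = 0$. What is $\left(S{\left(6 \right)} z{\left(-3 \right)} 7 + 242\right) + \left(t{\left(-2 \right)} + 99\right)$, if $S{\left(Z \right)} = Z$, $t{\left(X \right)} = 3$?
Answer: $218$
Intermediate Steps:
$z{\left(F \right)} = F$ ($z{\left(F \right)} = F + 0 = F$)
$\left(S{\left(6 \right)} z{\left(-3 \right)} 7 + 242\right) + \left(t{\left(-2 \right)} + 99\right) = \left(6 \left(-3\right) 7 + 242\right) + \left(3 + 99\right) = \left(\left(-18\right) 7 + 242\right) + 102 = \left(-126 + 242\right) + 102 = 116 + 102 = 218$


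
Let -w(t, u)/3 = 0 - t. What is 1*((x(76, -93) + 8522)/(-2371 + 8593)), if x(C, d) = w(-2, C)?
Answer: 4258/3111 ≈ 1.3687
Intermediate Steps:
w(t, u) = 3*t (w(t, u) = -3*(0 - t) = -(-3)*t = 3*t)
x(C, d) = -6 (x(C, d) = 3*(-2) = -6)
1*((x(76, -93) + 8522)/(-2371 + 8593)) = 1*((-6 + 8522)/(-2371 + 8593)) = 1*(8516/6222) = 1*(8516*(1/6222)) = 1*(4258/3111) = 4258/3111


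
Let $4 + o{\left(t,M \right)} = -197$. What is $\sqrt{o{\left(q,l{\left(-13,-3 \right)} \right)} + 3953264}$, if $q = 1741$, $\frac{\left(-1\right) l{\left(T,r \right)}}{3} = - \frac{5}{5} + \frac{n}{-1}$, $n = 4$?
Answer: $\sqrt{3953063} \approx 1988.2$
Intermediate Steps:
$l{\left(T,r \right)} = 15$ ($l{\left(T,r \right)} = - 3 \left(- \frac{5}{5} + \frac{4}{-1}\right) = - 3 \left(\left(-5\right) \frac{1}{5} + 4 \left(-1\right)\right) = - 3 \left(-1 - 4\right) = \left(-3\right) \left(-5\right) = 15$)
$o{\left(t,M \right)} = -201$ ($o{\left(t,M \right)} = -4 - 197 = -201$)
$\sqrt{o{\left(q,l{\left(-13,-3 \right)} \right)} + 3953264} = \sqrt{-201 + 3953264} = \sqrt{3953063}$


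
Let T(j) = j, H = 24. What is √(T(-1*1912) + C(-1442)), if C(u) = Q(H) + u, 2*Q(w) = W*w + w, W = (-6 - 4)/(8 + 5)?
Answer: I*√566358/13 ≈ 57.89*I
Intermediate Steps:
W = -10/13 ≈ -0.76923
Q(w) = 3*w/26 (Q(w) = (-10*w/13 + w)/2 = (3*w/13)/2 = 3*w/26)
C(u) = 36/13 + u (C(u) = (3/26)*24 + u = 36/13 + u)
√(T(-1*1912) + C(-1442)) = √(-1*1912 + (36/13 - 1442)) = √(-1912 - 18710/13) = √(-43566/13) = I*√566358/13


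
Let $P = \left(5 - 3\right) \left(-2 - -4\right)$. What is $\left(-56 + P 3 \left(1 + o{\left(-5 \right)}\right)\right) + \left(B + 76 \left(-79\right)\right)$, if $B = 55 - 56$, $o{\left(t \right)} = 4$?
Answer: $-6001$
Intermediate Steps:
$B = -1$
$P = 4$ ($P = 2 \left(-2 + 4\right) = 2 \cdot 2 = 4$)
$\left(-56 + P 3 \left(1 + o{\left(-5 \right)}\right)\right) + \left(B + 76 \left(-79\right)\right) = \left(-56 + 4 \cdot 3 \left(1 + 4\right)\right) + \left(-1 + 76 \left(-79\right)\right) = \left(-56 + 4 \cdot 3 \cdot 5\right) - 6005 = \left(-56 + 4 \cdot 15\right) - 6005 = \left(-56 + 60\right) - 6005 = 4 - 6005 = -6001$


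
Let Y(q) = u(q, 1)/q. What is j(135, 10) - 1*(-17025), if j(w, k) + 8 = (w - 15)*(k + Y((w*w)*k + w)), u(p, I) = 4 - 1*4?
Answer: 18217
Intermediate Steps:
u(p, I) = 0 (u(p, I) = 4 - 4 = 0)
Y(q) = 0 (Y(q) = 0/q = 0)
j(w, k) = -8 + k*(-15 + w) (j(w, k) = -8 + (w - 15)*(k + 0) = -8 + (-15 + w)*k = -8 + k*(-15 + w))
j(135, 10) - 1*(-17025) = (-8 - 15*10 + 10*135) - 1*(-17025) = (-8 - 150 + 1350) + 17025 = 1192 + 17025 = 18217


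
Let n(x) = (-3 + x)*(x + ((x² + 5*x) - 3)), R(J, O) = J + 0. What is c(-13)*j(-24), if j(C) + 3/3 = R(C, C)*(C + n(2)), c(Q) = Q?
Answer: -11531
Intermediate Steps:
R(J, O) = J
n(x) = (-3 + x)*(-3 + x² + 6*x) (n(x) = (-3 + x)*(x + (-3 + x² + 5*x)) = (-3 + x)*(-3 + x² + 6*x))
j(C) = -1 + C*(-13 + C) (j(C) = -1 + C*(C + (9 + 2³ - 21*2 + 3*2²)) = -1 + C*(C + (9 + 8 - 42 + 3*4)) = -1 + C*(C + (9 + 8 - 42 + 12)) = -1 + C*(C - 13) = -1 + C*(-13 + C))
c(-13)*j(-24) = -13*(-1 + (-24)² - 13*(-24)) = -13*(-1 + 576 + 312) = -13*887 = -11531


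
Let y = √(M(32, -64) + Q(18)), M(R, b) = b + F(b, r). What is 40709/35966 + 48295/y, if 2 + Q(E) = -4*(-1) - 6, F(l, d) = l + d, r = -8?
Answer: 40709/35966 - 9659*I*√35/14 ≈ 1.1319 - 4081.7*I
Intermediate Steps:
F(l, d) = d + l
M(R, b) = -8 + 2*b (M(R, b) = b + (-8 + b) = -8 + 2*b)
Q(E) = -4 (Q(E) = -2 + (-4*(-1) - 6) = -2 + (4 - 6) = -2 - 2 = -4)
y = 2*I*√35 (y = √((-8 + 2*(-64)) - 4) = √((-8 - 128) - 4) = √(-136 - 4) = √(-140) = 2*I*√35 ≈ 11.832*I)
40709/35966 + 48295/y = 40709/35966 + 48295/((2*I*√35)) = 40709*(1/35966) + 48295*(-I*√35/70) = 40709/35966 - 9659*I*√35/14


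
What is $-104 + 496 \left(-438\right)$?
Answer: $-217352$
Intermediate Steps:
$-104 + 496 \left(-438\right) = -104 - 217248 = -217352$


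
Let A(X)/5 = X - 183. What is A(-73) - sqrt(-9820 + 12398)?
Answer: -1280 - sqrt(2578) ≈ -1330.8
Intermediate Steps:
A(X) = -915 + 5*X (A(X) = 5*(X - 183) = 5*(-183 + X) = -915 + 5*X)
A(-73) - sqrt(-9820 + 12398) = (-915 + 5*(-73)) - sqrt(-9820 + 12398) = (-915 - 365) - sqrt(2578) = -1280 - sqrt(2578)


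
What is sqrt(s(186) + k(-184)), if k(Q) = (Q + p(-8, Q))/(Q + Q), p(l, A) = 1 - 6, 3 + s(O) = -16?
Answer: I*sqrt(156469)/92 ≈ 4.2996*I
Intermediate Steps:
s(O) = -19 (s(O) = -3 - 16 = -19)
p(l, A) = -5
k(Q) = (-5 + Q)/(2*Q) (k(Q) = (Q - 5)/(Q + Q) = (-5 + Q)/((2*Q)) = (-5 + Q)*(1/(2*Q)) = (-5 + Q)/(2*Q))
sqrt(s(186) + k(-184)) = sqrt(-19 + (1/2)*(-5 - 184)/(-184)) = sqrt(-19 + (1/2)*(-1/184)*(-189)) = sqrt(-19 + 189/368) = sqrt(-6803/368) = I*sqrt(156469)/92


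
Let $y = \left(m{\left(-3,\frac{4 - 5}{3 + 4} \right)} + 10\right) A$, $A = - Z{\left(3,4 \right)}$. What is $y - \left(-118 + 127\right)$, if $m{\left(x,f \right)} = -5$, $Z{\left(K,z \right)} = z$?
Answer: $-29$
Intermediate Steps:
$A = -4$ ($A = \left(-1\right) 4 = -4$)
$y = -20$ ($y = \left(-5 + 10\right) \left(-4\right) = 5 \left(-4\right) = -20$)
$y - \left(-118 + 127\right) = -20 - \left(-118 + 127\right) = -20 - 9 = -29$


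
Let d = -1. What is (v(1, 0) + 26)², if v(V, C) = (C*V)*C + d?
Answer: 625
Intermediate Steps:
v(V, C) = -1 + V*C² (v(V, C) = (C*V)*C - 1 = V*C² - 1 = -1 + V*C²)
(v(1, 0) + 26)² = ((-1 + 1*0²) + 26)² = ((-1 + 1*0) + 26)² = ((-1 + 0) + 26)² = (-1 + 26)² = 25² = 625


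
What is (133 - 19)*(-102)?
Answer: -11628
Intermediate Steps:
(133 - 19)*(-102) = 114*(-102) = -11628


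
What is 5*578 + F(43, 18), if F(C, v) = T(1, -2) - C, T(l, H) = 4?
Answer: 2851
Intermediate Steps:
F(C, v) = 4 - C
5*578 + F(43, 18) = 5*578 + (4 - 1*43) = 2890 + (4 - 43) = 2890 - 39 = 2851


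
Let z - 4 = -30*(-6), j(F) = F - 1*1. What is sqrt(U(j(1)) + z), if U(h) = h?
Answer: 2*sqrt(46) ≈ 13.565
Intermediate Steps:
j(F) = -1 + F (j(F) = F - 1 = -1 + F)
z = 184 (z = 4 - 30*(-6) = 4 + 180 = 184)
sqrt(U(j(1)) + z) = sqrt((-1 + 1) + 184) = sqrt(0 + 184) = sqrt(184) = 2*sqrt(46)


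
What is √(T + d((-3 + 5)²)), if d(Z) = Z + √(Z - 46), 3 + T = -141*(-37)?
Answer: √(5218 + I*√42) ≈ 72.236 + 0.0449*I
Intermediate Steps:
T = 5214 (T = -3 - 141*(-37) = -3 + 5217 = 5214)
d(Z) = Z + √(-46 + Z)
√(T + d((-3 + 5)²)) = √(5214 + ((-3 + 5)² + √(-46 + (-3 + 5)²))) = √(5214 + (2² + √(-46 + 2²))) = √(5214 + (4 + √(-46 + 4))) = √(5214 + (4 + √(-42))) = √(5214 + (4 + I*√42)) = √(5218 + I*√42)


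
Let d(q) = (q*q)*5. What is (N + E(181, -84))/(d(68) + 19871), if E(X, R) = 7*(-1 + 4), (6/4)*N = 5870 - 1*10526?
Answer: -3083/42991 ≈ -0.071713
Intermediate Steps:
d(q) = 5*q**2 (d(q) = q**2*5 = 5*q**2)
N = -3104 (N = 2*(5870 - 1*10526)/3 = 2*(5870 - 10526)/3 = (2/3)*(-4656) = -3104)
E(X, R) = 21 (E(X, R) = 7*3 = 21)
(N + E(181, -84))/(d(68) + 19871) = (-3104 + 21)/(5*68**2 + 19871) = -3083/(5*4624 + 19871) = -3083/(23120 + 19871) = -3083/42991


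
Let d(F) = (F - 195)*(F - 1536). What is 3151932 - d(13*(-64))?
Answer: 719996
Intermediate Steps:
d(F) = (-1536 + F)*(-195 + F) (d(F) = (-195 + F)*(-1536 + F) = (-1536 + F)*(-195 + F))
3151932 - d(13*(-64)) = 3151932 - (299520 + (13*(-64))² - 22503*(-64)) = 3151932 - (299520 + (-832)² - 1731*(-832)) = 3151932 - (299520 + 692224 + 1440192) = 3151932 - 1*2431936 = 3151932 - 2431936 = 719996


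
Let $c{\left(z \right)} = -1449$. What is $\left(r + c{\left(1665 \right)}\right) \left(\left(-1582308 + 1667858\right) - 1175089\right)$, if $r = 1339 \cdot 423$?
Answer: $-615532878972$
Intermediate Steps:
$r = 566397$
$\left(r + c{\left(1665 \right)}\right) \left(\left(-1582308 + 1667858\right) - 1175089\right) = \left(566397 - 1449\right) \left(\left(-1582308 + 1667858\right) - 1175089\right) = 564948 \left(85550 + \left(-2480181 + 1305092\right)\right) = 564948 \left(85550 - 1175089\right) = 564948 \left(-1089539\right) = -615532878972$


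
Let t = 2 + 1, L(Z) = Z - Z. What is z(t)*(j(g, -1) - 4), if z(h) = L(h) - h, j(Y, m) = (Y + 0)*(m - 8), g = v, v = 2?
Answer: 66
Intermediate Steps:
L(Z) = 0
g = 2
j(Y, m) = Y*(-8 + m)
t = 3
z(h) = -h (z(h) = 0 - h = -h)
z(t)*(j(g, -1) - 4) = (-1*3)*(2*(-8 - 1) - 4) = -3*(2*(-9) - 4) = -3*(-18 - 4) = -3*(-22) = 66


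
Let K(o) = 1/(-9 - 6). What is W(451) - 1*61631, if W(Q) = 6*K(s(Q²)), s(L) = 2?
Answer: -308157/5 ≈ -61631.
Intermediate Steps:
K(o) = -1/15 (K(o) = 1/(-15) = -1/15)
W(Q) = -⅖ (W(Q) = 6*(-1/15) = -⅖)
W(451) - 1*61631 = -⅖ - 1*61631 = -⅖ - 61631 = -308157/5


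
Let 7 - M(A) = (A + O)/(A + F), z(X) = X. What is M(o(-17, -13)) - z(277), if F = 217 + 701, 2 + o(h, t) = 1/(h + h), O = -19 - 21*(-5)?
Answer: -8411465/31143 ≈ -270.09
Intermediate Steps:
O = 86 (O = -19 + 105 = 86)
o(h, t) = -2 + 1/(2*h) (o(h, t) = -2 + 1/(h + h) = -2 + 1/(2*h))
F = 918
M(A) = 7 - (86 + A)/(918 + A) (M(A) = 7 - (A + 86)/(A + 918) = 7 - (86 + A)/(918 + A))
M(o(-17, -13)) - z(277) = 2*(3170 + 3*(-2 + (½)/(-17)))/(918 + (-2 + (½)/(-17))) - 1*277 = 2*(3170 + 3*(-2 + (½)*(-1/17)))/(918 + (-2 + (½)*(-1/17))) - 277 = 2*(3170 + 3*(-2 - 1/34))/(918 + (-2 - 1/34)) - 277 = 2*(3170 + 3*(-69/34))/(918 - 69/34) - 277 = 2*(3170 - 207/34)/(31143/34) - 277 = 2*(34/31143)*(107573/34) - 277 = 215146/31143 - 277 = -8411465/31143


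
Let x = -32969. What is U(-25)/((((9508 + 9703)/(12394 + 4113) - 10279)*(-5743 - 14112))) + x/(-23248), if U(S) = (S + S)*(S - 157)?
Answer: 1586576892927077/1118735169639824 ≈ 1.4182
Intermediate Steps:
U(S) = 2*S*(-157 + S) (U(S) = (2*S)*(-157 + S) = 2*S*(-157 + S))
U(-25)/((((9508 + 9703)/(12394 + 4113) - 10279)*(-5743 - 14112))) + x/(-23248) = (2*(-25)*(-157 - 25))/((((9508 + 9703)/(12394 + 4113) - 10279)*(-5743 - 14112))) - 32969/(-23248) = (2*(-25)*(-182))/(((19211/16507 - 10279)*(-19855))) - 32969*(-1/23248) = 9100/(((19211*(1/16507) - 10279)*(-19855))) + 32969/23248 = 9100/(((19211/16507 - 10279)*(-19855))) + 32969/23248 = 9100/((-169656242/16507*(-19855))) + 32969/23248 = 9100/(3368524684910/16507) + 32969/23248 = 9100*(16507/3368524684910) + 32969/23248 = 2145910/48121781213 + 32969/23248 = 1586576892927077/1118735169639824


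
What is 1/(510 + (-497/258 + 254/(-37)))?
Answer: 9546/4784539 ≈ 0.0019952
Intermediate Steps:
1/(510 + (-497/258 + 254/(-37))) = 1/(510 + (-497*1/258 + 254*(-1/37))) = 1/(510 + (-497/258 - 254/37)) = 1/(510 - 83921/9546) = 1/(4784539/9546) = 9546/4784539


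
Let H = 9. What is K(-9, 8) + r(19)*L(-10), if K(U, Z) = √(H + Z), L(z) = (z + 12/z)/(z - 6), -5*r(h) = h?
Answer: -133/50 + √17 ≈ 1.4631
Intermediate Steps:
r(h) = -h/5
L(z) = (z + 12/z)/(-6 + z)
K(U, Z) = √(9 + Z)
K(-9, 8) + r(19)*L(-10) = √(9 + 8) + (-⅕*19)*((12 + (-10)²)/((-10)*(-6 - 10))) = √17 - (-19)*(12 + 100)/(50*(-16)) = √17 - (-19)*(-1)*112/(50*16) = √17 - 19/5*7/10 = √17 - 133/50 = -133/50 + √17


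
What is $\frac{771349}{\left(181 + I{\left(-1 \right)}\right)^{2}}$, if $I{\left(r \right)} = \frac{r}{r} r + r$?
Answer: $\frac{771349}{32041} \approx 24.074$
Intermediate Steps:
$I{\left(r \right)} = 2 r$ ($I{\left(r \right)} = 1 r + r = r + r = 2 r$)
$\frac{771349}{\left(181 + I{\left(-1 \right)}\right)^{2}} = \frac{771349}{\left(181 + 2 \left(-1\right)\right)^{2}} = \frac{771349}{\left(181 - 2\right)^{2}} = \frac{771349}{179^{2}} = \frac{771349}{32041}$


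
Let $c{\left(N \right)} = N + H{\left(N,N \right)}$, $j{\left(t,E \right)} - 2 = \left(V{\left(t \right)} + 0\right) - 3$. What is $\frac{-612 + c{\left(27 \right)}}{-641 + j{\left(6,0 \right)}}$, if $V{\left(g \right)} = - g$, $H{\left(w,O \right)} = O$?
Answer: $\frac{31}{36} \approx 0.86111$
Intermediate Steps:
$j{\left(t,E \right)} = -1 - t$ ($j{\left(t,E \right)} = 2 + \left(\left(- t + 0\right) - 3\right) = 2 - \left(3 + t\right) = -1 - t$)
$c{\left(N \right)} = 2 N$ ($c{\left(N \right)} = N + N = 2 N$)
$\frac{-612 + c{\left(27 \right)}}{-641 + j{\left(6,0 \right)}} = \frac{-612 + 2 \cdot 27}{-641 - 7} = \frac{-612 + 54}{-641 - 7} = - \frac{558}{-641 - 7} = - \frac{558}{-648} = \left(-558\right) \left(- \frac{1}{648}\right) = \frac{31}{36}$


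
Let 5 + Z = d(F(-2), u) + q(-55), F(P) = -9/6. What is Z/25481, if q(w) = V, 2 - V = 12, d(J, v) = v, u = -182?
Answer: -197/25481 ≈ -0.0077313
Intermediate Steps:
F(P) = -3/2 (F(P) = -9*⅙ = -3/2)
V = -10 (V = 2 - 1*12 = 2 - 12 = -10)
q(w) = -10
Z = -197 (Z = -5 + (-182 - 10) = -5 - 192 = -197)
Z/25481 = -197/25481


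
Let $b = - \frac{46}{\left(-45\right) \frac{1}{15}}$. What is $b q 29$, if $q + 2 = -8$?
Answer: $- \frac{13340}{3} \approx -4446.7$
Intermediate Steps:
$q = -10$ ($q = -2 - 8 = -10$)
$b = \frac{46}{3}$ ($b = - \frac{46}{\left(-45\right) \frac{1}{15}} = - \frac{46}{-3} = \left(-46\right) \left(- \frac{1}{3}\right) = \frac{46}{3} \approx 15.333$)
$b q 29 = \frac{46}{3} \left(-10\right) 29 = \left(- \frac{460}{3}\right) 29 = - \frac{13340}{3}$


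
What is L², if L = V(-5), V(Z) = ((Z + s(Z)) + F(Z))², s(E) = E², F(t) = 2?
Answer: 234256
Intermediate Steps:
V(Z) = (2 + Z + Z²)² (V(Z) = ((Z + Z²) + 2)² = (2 + Z + Z²)²)
L = 484 (L = (2 - 5 + (-5)²)² = (2 - 5 + 25)² = 22² = 484)
L² = 484² = 234256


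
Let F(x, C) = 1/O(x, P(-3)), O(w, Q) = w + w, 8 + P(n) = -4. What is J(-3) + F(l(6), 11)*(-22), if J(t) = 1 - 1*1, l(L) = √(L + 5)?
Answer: -√11 ≈ -3.3166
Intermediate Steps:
P(n) = -12 (P(n) = -8 - 4 = -12)
l(L) = √(5 + L)
O(w, Q) = 2*w
F(x, C) = 1/(2*x)
J(t) = 0 (J(t) = 1 - 1 = 0)
J(-3) + F(l(6), 11)*(-22) = 0 + (1/(2*(√(5 + 6))))*(-22) = 0 + (1/(2*(√11)))*(-22) = 0 + ((√11/11)/2)*(-22) = 0 + (√11/22)*(-22) = 0 - √11 = -√11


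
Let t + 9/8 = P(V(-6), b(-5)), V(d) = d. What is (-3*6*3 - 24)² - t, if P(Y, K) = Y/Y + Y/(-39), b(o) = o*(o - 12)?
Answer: 632733/104 ≈ 6084.0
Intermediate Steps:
b(o) = o*(-12 + o)
P(Y, K) = 1 - Y/39 (P(Y, K) = 1 + Y*(-1/39) = 1 - Y/39)
t = 3/104 (t = -9/8 + (1 - 1/39*(-6)) = -9/8 + (1 + 2/13) = -9/8 + 15/13 = 3/104 ≈ 0.028846)
(-3*6*3 - 24)² - t = (-3*6*3 - 24)² - 1*3/104 = (-18*3 - 24)² - 3/104 = (-54 - 24)² - 3/104 = (-78)² - 3/104 = 6084 - 3/104 = 632733/104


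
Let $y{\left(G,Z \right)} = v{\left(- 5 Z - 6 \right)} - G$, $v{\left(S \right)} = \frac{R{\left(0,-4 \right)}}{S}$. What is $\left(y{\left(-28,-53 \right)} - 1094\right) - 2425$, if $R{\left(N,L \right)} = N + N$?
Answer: $-3491$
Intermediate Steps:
$R{\left(N,L \right)} = 2 N$
$v{\left(S \right)} = 0$ ($v{\left(S \right)} = \frac{2 \cdot 0}{S} = \frac{0}{S} = 0$)
$y{\left(G,Z \right)} = - G$ ($y{\left(G,Z \right)} = 0 - G = - G$)
$\left(y{\left(-28,-53 \right)} - 1094\right) - 2425 = \left(\left(-1\right) \left(-28\right) - 1094\right) - 2425 = \left(28 - 1094\right) - 2425 = -1066 - 2425 = -3491$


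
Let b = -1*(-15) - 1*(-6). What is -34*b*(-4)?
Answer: 2856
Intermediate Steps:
b = 21 (b = 15 + 6 = 21)
-34*b*(-4) = -34*21*(-4) = -714*(-4) = 2856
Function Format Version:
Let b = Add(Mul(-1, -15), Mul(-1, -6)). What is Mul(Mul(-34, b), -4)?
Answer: 2856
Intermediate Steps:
b = 21 (b = Add(15, 6) = 21)
Mul(Mul(-34, b), -4) = Mul(Mul(-34, 21), -4) = Mul(-714, -4) = 2856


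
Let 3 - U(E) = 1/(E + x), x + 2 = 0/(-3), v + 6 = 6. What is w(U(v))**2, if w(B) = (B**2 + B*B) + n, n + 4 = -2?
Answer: 1369/4 ≈ 342.25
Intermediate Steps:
n = -6 (n = -4 - 2 = -6)
v = 0 (v = -6 + 6 = 0)
x = -2 (x = -2 + 0/(-3) = -2 + 0*(-1/3) = -2 + 0 = -2)
U(E) = 3 - 1/(-2 + E) (U(E) = 3 - 1/(E - 2) = 3 - 1/(-2 + E))
w(B) = -6 + 2*B**2 (w(B) = (B**2 + B*B) - 6 = (B**2 + B**2) - 6 = 2*B**2 - 6 = -6 + 2*B**2)
w(U(v))**2 = (-6 + 2*((-7 + 3*0)/(-2 + 0))**2)**2 = (-6 + 2*((-7 + 0)/(-2))**2)**2 = (-6 + 2*(-1/2*(-7))**2)**2 = (-6 + 2*(7/2)**2)**2 = (-6 + 2*(49/4))**2 = (-6 + 49/2)**2 = (37/2)**2 = 1369/4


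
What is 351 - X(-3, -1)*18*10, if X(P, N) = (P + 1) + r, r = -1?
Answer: 891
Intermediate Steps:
X(P, N) = P (X(P, N) = (P + 1) - 1 = (1 + P) - 1 = P)
351 - X(-3, -1)*18*10 = 351 - (-3*18)*10 = 351 - (-54)*10 = 351 - 1*(-540) = 351 + 540 = 891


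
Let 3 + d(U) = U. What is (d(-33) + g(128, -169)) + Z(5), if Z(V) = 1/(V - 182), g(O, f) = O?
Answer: 16283/177 ≈ 91.994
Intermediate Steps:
d(U) = -3 + U
Z(V) = 1/(-182 + V)
(d(-33) + g(128, -169)) + Z(5) = ((-3 - 33) + 128) + 1/(-182 + 5) = (-36 + 128) + 1/(-177) = 92 - 1/177 = 16283/177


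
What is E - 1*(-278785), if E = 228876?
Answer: 507661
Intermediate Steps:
E - 1*(-278785) = 228876 - 1*(-278785) = 228876 + 278785 = 507661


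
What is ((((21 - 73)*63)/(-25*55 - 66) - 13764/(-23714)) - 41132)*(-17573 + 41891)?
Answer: -17088988144620420/17085937 ≈ -1.0002e+9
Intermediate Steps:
((((21 - 73)*63)/(-25*55 - 66) - 13764/(-23714)) - 41132)*(-17573 + 41891) = (((-52*63)/(-1375 - 66) - 13764*(-1/23714)) - 41132)*24318 = ((-3276/(-1441) + 6882/11857) - 41132)*24318 = ((-3276*(-1/1441) + 6882/11857) - 41132)*24318 = ((3276/1441 + 6882/11857) - 41132)*24318 = (48760494/17085937 - 41132)*24318 = -702730000190/17085937*24318 = -17088988144620420/17085937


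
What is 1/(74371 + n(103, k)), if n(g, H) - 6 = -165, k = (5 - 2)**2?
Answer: 1/74212 ≈ 1.3475e-5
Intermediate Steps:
k = 9 (k = 3**2 = 9)
n(g, H) = -159 (n(g, H) = 6 - 165 = -159)
1/(74371 + n(103, k)) = 1/(74371 - 159) = 1/74212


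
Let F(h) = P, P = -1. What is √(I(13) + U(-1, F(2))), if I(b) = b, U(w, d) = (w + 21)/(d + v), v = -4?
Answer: 3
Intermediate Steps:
F(h) = -1
U(w, d) = (21 + w)/(-4 + d) (U(w, d) = (w + 21)/(d - 4) = (21 + w)/(-4 + d))
√(I(13) + U(-1, F(2))) = √(13 + (21 - 1)/(-4 - 1)) = √(13 + 20/(-5)) = √(13 - ⅕*20) = √(13 - 4) = √9 = 3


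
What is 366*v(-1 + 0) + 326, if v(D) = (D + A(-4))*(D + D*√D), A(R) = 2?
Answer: -40 - 366*I ≈ -40.0 - 366.0*I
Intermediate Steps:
v(D) = (2 + D)*(D + D^(3/2)) (v(D) = (D + 2)*(D + D*√D) = (2 + D)*(D + D^(3/2)))
366*v(-1 + 0) + 326 = 366*((-1 + 0)² + (-1 + 0)^(5/2) + 2*(-1 + 0) + 2*(-1 + 0)^(3/2)) + 326 = 366*((-1)² + (-1)^(5/2) + 2*(-1) + 2*(-1)^(3/2)) + 326 = 366*(1 + I - 2 + 2*(-I)) + 326 = 366*(1 + I - 2 - 2*I) + 326 = 366*(-1 - I) + 326 = (-366 - 366*I) + 326 = -40 - 366*I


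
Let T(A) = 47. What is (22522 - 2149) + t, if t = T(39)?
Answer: 20420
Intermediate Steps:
t = 47
(22522 - 2149) + t = (22522 - 2149) + 47 = 20373 + 47 = 20420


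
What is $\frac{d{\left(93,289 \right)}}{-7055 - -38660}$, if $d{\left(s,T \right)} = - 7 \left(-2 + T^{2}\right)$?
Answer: $- \frac{83519}{4515} \approx -18.498$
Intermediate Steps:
$d{\left(s,T \right)} = 14 - 7 T^{2}$
$\frac{d{\left(93,289 \right)}}{-7055 - -38660} = \frac{14 - 7 \cdot 289^{2}}{-7055 - -38660} = \frac{14 - 584647}{-7055 + 38660} = \frac{14 - 584647}{31605} = \left(-584633\right) \frac{1}{31605} = - \frac{83519}{4515}$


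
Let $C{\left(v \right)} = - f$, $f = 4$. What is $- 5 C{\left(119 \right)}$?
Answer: $20$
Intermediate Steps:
$C{\left(v \right)} = -4$ ($C{\left(v \right)} = \left(-1\right) 4 = -4$)
$- 5 C{\left(119 \right)} = \left(-5\right) \left(-4\right) = 20$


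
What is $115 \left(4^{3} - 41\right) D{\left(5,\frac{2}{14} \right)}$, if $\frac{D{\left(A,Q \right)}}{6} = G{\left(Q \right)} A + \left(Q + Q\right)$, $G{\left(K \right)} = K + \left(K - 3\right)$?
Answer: $- \frac{1475910}{7} \approx -2.1084 \cdot 10^{5}$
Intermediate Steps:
$G{\left(K \right)} = -3 + 2 K$ ($G{\left(K \right)} = K + \left(-3 + K\right) = -3 + 2 K$)
$D{\left(A,Q \right)} = 12 Q + 6 A \left(-3 + 2 Q\right)$ ($D{\left(A,Q \right)} = 6 \left(\left(-3 + 2 Q\right) A + \left(Q + Q\right)\right) = 6 \left(A \left(-3 + 2 Q\right) + 2 Q\right) = 6 \left(2 Q + A \left(-3 + 2 Q\right)\right) = 12 Q + 6 A \left(-3 + 2 Q\right)$)
$115 \left(4^{3} - 41\right) D{\left(5,\frac{2}{14} \right)} = 115 \left(4^{3} - 41\right) \left(12 \cdot \frac{2}{14} + 6 \cdot 5 \left(-3 + 2 \cdot \frac{2}{14}\right)\right) = 115 \left(64 - 41\right) \left(12 \cdot 2 \cdot \frac{1}{14} + 6 \cdot 5 \left(-3 + 2 \cdot 2 \cdot \frac{1}{14}\right)\right) = 115 \cdot 23 \left(12 \cdot \frac{1}{7} + 6 \cdot 5 \left(-3 + 2 \cdot \frac{1}{7}\right)\right) = 2645 \left(\frac{12}{7} + 6 \cdot 5 \left(-3 + \frac{2}{7}\right)\right) = 2645 \left(\frac{12}{7} + 6 \cdot 5 \left(- \frac{19}{7}\right)\right) = 2645 \left(\frac{12}{7} - \frac{570}{7}\right) = 2645 \left(- \frac{558}{7}\right) = - \frac{1475910}{7}$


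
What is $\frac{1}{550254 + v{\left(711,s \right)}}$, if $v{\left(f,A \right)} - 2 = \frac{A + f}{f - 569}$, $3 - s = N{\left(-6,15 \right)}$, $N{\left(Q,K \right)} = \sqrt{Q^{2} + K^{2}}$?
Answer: $\frac{11095463372}{6105401083088095} + \frac{426 \sqrt{29}}{6105401083088095} \approx 1.8173 \cdot 10^{-6}$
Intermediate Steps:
$N{\left(Q,K \right)} = \sqrt{K^{2} + Q^{2}}$
$s = 3 - 3 \sqrt{29}$ ($s = 3 - \sqrt{15^{2} + \left(-6\right)^{2}} = 3 - \sqrt{225 + 36} = 3 - \sqrt{261} = 3 - 3 \sqrt{29} \approx -13.155$)
$v{\left(f,A \right)} = 2 + \frac{A + f}{-569 + f}$ ($v{\left(f,A \right)} = 2 + \frac{A + f}{f - 569} = 2 + \frac{A + f}{-569 + f}$)
$\frac{1}{550254 + v{\left(711,s \right)}} = \frac{1}{550254 + \frac{-1138 + \left(3 - 3 \sqrt{29}\right) + 3 \cdot 711}{-569 + 711}} = \frac{1}{550254 + \frac{-1138 + \left(3 - 3 \sqrt{29}\right) + 2133}{142}} = \frac{1}{550254 + \frac{998 - 3 \sqrt{29}}{142}} = \frac{1}{550254 + \left(\frac{499}{71} - \frac{3 \sqrt{29}}{142}\right)} = \frac{1}{\frac{39068533}{71} - \frac{3 \sqrt{29}}{142}}$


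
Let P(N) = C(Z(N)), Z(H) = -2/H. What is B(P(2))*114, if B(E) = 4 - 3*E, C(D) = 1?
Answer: 114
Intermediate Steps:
P(N) = 1
B(P(2))*114 = (4 - 3*1)*114 = (4 - 3)*114 = 1*114 = 114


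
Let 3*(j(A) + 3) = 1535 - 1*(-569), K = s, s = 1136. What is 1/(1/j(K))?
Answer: 2095/3 ≈ 698.33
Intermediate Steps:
K = 1136
j(A) = 2095/3 (j(A) = -3 + (1535 - 1*(-569))/3 = -3 + (1535 + 569)/3 = -3 + (⅓)*2104 = -3 + 2104/3 = 2095/3)
1/(1/j(K)) = 1/(1/(2095/3)) = 1/(3/2095) = 2095/3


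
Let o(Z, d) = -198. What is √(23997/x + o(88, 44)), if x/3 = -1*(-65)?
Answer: I*√316615/65 ≈ 8.6567*I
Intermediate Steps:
x = 195 (x = 3*(-1*(-65)) = 3*65 = 195)
√(23997/x + o(88, 44)) = √(23997/195 - 198) = √(23997*(1/195) - 198) = √(7999/65 - 198) = √(-4871/65) = I*√316615/65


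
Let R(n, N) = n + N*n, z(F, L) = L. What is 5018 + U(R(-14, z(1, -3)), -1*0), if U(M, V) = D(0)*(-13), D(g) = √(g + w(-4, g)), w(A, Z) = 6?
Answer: 5018 - 13*√6 ≈ 4986.2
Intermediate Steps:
D(g) = √(6 + g) (D(g) = √(g + 6) = √(6 + g))
U(M, V) = -13*√6 (U(M, V) = √(6 + 0)*(-13) = √6*(-13) = -13*√6)
5018 + U(R(-14, z(1, -3)), -1*0) = 5018 - 13*√6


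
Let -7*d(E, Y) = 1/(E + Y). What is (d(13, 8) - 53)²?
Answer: 60715264/21609 ≈ 2809.7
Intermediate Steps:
d(E, Y) = -1/(7*(E + Y))
(d(13, 8) - 53)² = (-1/(7*13 + 7*8) - 53)² = (-1/(91 + 56) - 53)² = (-1/147 - 53)² = (-7792/147)² = 60715264/21609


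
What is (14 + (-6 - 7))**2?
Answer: 1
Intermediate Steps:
(14 + (-6 - 7))**2 = (14 - 13)**2 = 1**2 = 1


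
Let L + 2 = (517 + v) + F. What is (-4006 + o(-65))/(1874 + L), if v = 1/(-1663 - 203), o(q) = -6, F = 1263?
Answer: -7486392/6814631 ≈ -1.0986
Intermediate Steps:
v = -1/1866 (v = 1/(-1866) = -1/1866 ≈ -0.00053591)
L = 3317747/1866 (L = -2 + ((517 - 1/1866) + 1263) = -2 + (964721/1866 + 1263) = -2 + 3321479/1866 = 3317747/1866 ≈ 1778.0)
(-4006 + o(-65))/(1874 + L) = (-4006 - 6)/(1874 + 3317747/1866) = -4012/6814631/1866 = -4012*1866/6814631 = -7486392/6814631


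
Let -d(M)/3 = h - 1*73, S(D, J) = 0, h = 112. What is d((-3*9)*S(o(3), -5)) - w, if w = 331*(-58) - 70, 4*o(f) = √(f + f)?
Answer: 19151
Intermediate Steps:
o(f) = √2*√f/4 (o(f) = √(f + f)/4 = √(2*f)/4 = (√2*√f)/4 = √2*√f/4)
d(M) = -117 (d(M) = -3*(112 - 1*73) = -3*(112 - 73) = -3*39 = -117)
w = -19268 (w = -19198 - 70 = -19268)
d((-3*9)*S(o(3), -5)) - w = -117 - 1*(-19268) = -117 + 19268 = 19151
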